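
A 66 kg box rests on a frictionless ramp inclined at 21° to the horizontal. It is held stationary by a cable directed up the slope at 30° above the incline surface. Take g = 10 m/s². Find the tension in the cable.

Take axes along and perpendicular to the incline. Weight components: W sin 21° = 236.5 N down-slope, W cos 21° = 616.2 N into the surface.
Along incline: T cos 30° = W sin 21° → T = 273.1 N.
Perpendicular: N = W cos 21° − T sin 30° = 479.6 N.

T ≈ 273 N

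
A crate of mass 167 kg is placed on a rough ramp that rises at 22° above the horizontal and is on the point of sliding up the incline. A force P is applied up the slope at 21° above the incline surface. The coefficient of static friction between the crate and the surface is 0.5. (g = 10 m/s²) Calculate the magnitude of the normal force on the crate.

N ≈ 1100 N

On the verge of sliding up the incline, friction equals μN and acts down the slope.
Perpendicular: N + P sin 21° = W cos 22° = 1548 N.
Along incline: P cos 21° = W sin 22° + μN  with W sin 22° = 625.6 N.
Solving the pair for P and N: P = 1258 N, N = 1098 N (and f = μN = 548.8 N).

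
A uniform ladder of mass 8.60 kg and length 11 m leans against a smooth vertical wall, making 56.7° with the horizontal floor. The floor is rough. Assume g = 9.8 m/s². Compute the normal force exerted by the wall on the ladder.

Torques about the foot: N_wall · 11 sin 56.7° = 8.60×9.8×5.5 cos 56.7° → N_wall = 27.681 N.

N_wall ≈ 27.7 N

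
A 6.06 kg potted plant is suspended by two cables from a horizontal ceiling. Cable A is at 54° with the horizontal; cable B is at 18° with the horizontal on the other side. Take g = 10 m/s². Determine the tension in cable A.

Weight W = 6.06 × 10 = 60.6 N acts straight down.
Horizontal: T_A cos 54° = T_B cos 18°  →  T_B = 0.618 T_A.
Vertical: T_A sin 54° + T_B sin 18° = 60.6.
Substituting the horizontal relation into the vertical equation gives 1 T_A = 60.6, so T_A = 60.6 N.

T_A ≈ 60.6 N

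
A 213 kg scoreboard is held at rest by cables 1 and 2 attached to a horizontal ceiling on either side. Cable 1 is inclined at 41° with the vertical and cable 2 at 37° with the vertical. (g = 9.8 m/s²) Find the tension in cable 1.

Angles from the horizontal: cable 1 is 90° − 41° = 49°, cable 2 is 90° − 37° = 53°.
Weight W = 213 × 9.8 = 2087 N acts straight down.
Horizontal: T_1 cos 49° = T_2 cos 53°  →  T_2 = 1.09 T_1.
Vertical: T_1 sin 49° + T_2 sin 53° = 2087.
Substituting the horizontal relation into the vertical equation gives 1.625 T_1 = 2087, so T_1 = 1284 N.

T_1 ≈ 1280 N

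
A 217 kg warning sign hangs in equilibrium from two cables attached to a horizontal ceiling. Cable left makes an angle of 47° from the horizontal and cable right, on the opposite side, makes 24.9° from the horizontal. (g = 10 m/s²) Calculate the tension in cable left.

T_left ≈ 2070 N

Weight W = 217 × 10 = 2170 N acts straight down.
Horizontal: T_left cos 47° = T_right cos 24.9°  →  T_right = 0.7519 T_left.
Vertical: T_left sin 47° + T_right sin 24.9° = 2170.
Substituting the horizontal relation into the vertical equation gives 1.048 T_left = 2170, so T_left = 2071 N.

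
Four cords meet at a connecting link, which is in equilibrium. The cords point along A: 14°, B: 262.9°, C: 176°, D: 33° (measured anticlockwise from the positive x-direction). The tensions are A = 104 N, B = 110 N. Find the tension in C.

T_C ≈ 196 N

Resolve: ΣF_x = 104 cos 14° + 110 cos 262.9° + T_C cos 176° + T_D cos 33° = 0.
        ΣF_y = 104 sin 14° + 110 sin 262.9° + T_C sin 176° + T_D sin 33° = 0.
The known terms sum to (87.31, -84) N, so -0.9976 T_C + 0.8387 T_D = -87.31 and 0.0698 T_C + 0.5446 T_D = 84.
Solving simultaneously: T_C = 196.1 N, T_D = 129.1 N.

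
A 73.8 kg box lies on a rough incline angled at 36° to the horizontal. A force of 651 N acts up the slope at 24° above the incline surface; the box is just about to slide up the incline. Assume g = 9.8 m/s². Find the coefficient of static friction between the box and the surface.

μ ≈ 0.529

On the verge of sliding up the incline, friction is at its maximum μN and acts down the slope.
Perpendicular to incline: N = W cos 36° − P sin 24° = 585.1 − 264.8 = 320.3 N.
Along incline: P cos 24° − μN = W sin 36° → μ = −(W sin 36° − P cos 24°) / N = 0.5295.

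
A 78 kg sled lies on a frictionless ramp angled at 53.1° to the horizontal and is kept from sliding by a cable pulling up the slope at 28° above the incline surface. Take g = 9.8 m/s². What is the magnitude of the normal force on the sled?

N ≈ 134 N

Take axes along and perpendicular to the incline. Weight components: W sin 53.1° = 611.3 N down-slope, W cos 53.1° = 459 N into the surface.
Along incline: T cos 28° = W sin 53.1° → T = 692.3 N.
Perpendicular: N = W cos 53.1° − T sin 28° = 133.9 N.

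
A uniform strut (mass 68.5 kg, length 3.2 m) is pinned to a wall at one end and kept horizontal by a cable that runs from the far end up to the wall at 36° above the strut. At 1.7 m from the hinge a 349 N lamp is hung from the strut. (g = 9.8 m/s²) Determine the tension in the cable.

Take torques about the hinge: T sin 36° · 3.2 = 68.5×9.8×1.6 + 349×1.7 = 1667.4 N·m.
So T = 1667.4 / (0.5878 × 3.2) = 886.47 N.

T ≈ 886 N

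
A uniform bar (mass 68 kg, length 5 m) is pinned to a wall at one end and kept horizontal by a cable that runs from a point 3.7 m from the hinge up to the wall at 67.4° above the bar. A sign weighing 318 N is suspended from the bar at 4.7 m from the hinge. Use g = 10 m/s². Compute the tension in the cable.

Take torques about the hinge: T sin 67.4° · 3.7 = 68×10×2.5 + 318×4.7 = 3194.6 N·m.
So T = 3194.6 / (0.9232 × 3.7) = 935.22 N.

T ≈ 935 N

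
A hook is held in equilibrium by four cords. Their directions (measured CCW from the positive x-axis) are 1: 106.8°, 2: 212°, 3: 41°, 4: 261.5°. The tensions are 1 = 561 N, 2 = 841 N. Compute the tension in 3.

T_3 ≈ 1350 N

Resolve: ΣF_x = 561 cos 106.8° + 841 cos 212° + T_3 cos 41° + T_4 cos 261.5° = 0.
        ΣF_y = 561 sin 106.8° + 841 sin 212° + T_3 sin 41° + T_4 sin 261.5° = 0.
The known terms sum to (-875.4, 91.39) N, so 0.7547 T_3 − 0.1478 T_4 = 875.4 and 0.6561 T_3 − 0.9890 T_4 = -91.39.
Solving simultaneously: T_3 = 1354 N, T_4 = 990.5 N.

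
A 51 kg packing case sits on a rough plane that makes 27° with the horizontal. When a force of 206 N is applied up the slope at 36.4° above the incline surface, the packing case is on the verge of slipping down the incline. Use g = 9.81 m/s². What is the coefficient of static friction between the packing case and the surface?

On the verge of sliding down the incline, friction is at its maximum μN and acts up the slope.
Perpendicular to incline: N = W cos 27° − P sin 36.4° = 445.8 − 122.2 = 323.5 N.
Along incline: P cos 36.4° + μN = W sin 27° → μ = (W sin 27° − P cos 36.4°) / N = 0.1896.

μ ≈ 0.190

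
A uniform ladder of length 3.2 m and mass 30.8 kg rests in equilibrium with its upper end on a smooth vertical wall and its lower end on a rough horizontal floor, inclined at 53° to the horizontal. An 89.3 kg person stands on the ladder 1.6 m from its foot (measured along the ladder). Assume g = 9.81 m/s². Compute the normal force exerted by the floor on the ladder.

N_floor ≈ 1180 N

ΣF_y = 0: N_floor = 30.8×9.81 + 89.3×9.81 = 1178.2 N.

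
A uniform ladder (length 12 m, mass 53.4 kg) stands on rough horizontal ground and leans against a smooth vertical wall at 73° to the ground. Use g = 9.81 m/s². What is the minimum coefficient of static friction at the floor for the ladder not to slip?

ΣF_y = 0: N_floor = 53.4×9.81 = 523.85 N.
Torques about the foot: N_wall · 12 sin 73° = 53.4×9.81×6 cos 73° → N_wall = 80.079 N.
ΣF_x = 0: f_floor = N_wall = 80.079 N.
μ_min = f_floor / N_floor = 80.079 / 523.85 = 0.1529.

μ_min ≈ 0.153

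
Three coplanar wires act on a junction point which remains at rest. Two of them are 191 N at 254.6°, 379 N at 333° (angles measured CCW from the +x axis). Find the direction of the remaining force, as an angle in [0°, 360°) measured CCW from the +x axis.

θ ≈ 129°

Sum the known components: ΣF_x = 287 N, ΣF_y = -356.2 N.
For equilibrium the remaining force must supply (−ΣF_x, −ΣF_y) = (-287, 356.2) N.
Magnitude = √((-287)² + (356.2)²) = 457.4 N; direction = atan2(356.2, -287) = 128.9°.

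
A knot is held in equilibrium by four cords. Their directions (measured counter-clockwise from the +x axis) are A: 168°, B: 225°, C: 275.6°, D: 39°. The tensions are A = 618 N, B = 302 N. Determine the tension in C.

Resolve: ΣF_x = 618 cos 168° + 302 cos 225° + T_C cos 275.6° + T_D cos 39° = 0.
        ΣF_y = 618 sin 168° + 302 sin 225° + T_C sin 275.6° + T_D sin 39° = 0.
The known terms sum to (-818, -85.06) N, so 0.0976 T_C + 0.7771 T_D = 818 and -0.9952 T_C + 0.6293 T_D = 85.06.
Solving simultaneously: T_C = 537.5 N, T_D = 985.1 N.

T_C ≈ 537 N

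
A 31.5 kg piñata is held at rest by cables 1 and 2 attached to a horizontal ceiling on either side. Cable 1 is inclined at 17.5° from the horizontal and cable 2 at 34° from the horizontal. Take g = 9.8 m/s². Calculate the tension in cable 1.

Weight W = 31.5 × 9.8 = 308.7 N acts straight down.
Horizontal: T_1 cos 17.5° = T_2 cos 34°  →  T_2 = 1.15 T_1.
Vertical: T_1 sin 17.5° + T_2 sin 34° = 308.7.
Substituting the horizontal relation into the vertical equation gives 0.944 T_1 = 308.7, so T_1 = 327 N.

T_1 ≈ 327 N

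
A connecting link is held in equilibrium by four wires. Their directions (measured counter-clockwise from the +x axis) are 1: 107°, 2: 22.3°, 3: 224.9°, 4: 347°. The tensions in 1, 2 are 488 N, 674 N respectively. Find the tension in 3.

Resolve: ΣF_x = 488 cos 107° + 674 cos 22.3° + T_3 cos 224.9° + T_4 cos 347° = 0.
        ΣF_y = 488 sin 107° + 674 sin 22.3° + T_3 sin 224.9° + T_4 sin 347° = 0.
The known terms sum to (480.9, 722.4) N, so -0.7083 T_3 + 0.9744 T_4 = -480.9 and -0.7059 T_3 − 0.2250 T_4 = -722.4.
Solving simultaneously: T_3 = 958.7 N, T_4 = 203.4 N.

T_3 ≈ 959 N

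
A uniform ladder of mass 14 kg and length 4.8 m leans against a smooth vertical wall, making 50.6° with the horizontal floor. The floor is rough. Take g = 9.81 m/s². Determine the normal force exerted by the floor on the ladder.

N_floor ≈ 137 N

ΣF_y = 0: N_floor = 14×9.81 = 137.34 N.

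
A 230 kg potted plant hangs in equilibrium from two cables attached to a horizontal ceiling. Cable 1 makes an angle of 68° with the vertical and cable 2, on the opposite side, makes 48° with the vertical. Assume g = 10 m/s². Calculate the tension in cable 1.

T_1 ≈ 1900 N

Angles from the horizontal: cable 1 is 90° − 68° = 22°, cable 2 is 90° − 48° = 42°.
Weight W = 230 × 10 = 2300 N acts straight down.
Horizontal: T_1 cos 22° = T_2 cos 42°  →  T_2 = 1.248 T_1.
Vertical: T_1 sin 22° + T_2 sin 42° = 2300.
Substituting the horizontal relation into the vertical equation gives 1.209 T_1 = 2300, so T_1 = 1902 N.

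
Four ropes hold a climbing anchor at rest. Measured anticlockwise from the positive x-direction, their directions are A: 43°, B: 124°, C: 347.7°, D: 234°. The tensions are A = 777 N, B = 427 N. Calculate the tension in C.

T_C ≈ 276 N

Resolve: ΣF_x = 777 cos 43° + 427 cos 124° + T_C cos 347.7° + T_D cos 234° = 0.
        ΣF_y = 777 sin 43° + 427 sin 124° + T_C sin 347.7° + T_D sin 234° = 0.
The known terms sum to (329.5, 883.9) N, so 0.9770 T_C − 0.5878 T_D = -329.5 and -0.2130 T_C − 0.8090 T_D = -883.9.
Solving simultaneously: T_C = 276.3 N, T_D = 1020 N.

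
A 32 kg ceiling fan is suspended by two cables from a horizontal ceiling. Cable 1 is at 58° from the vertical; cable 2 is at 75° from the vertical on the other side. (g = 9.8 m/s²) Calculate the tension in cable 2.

Angles from the horizontal: cable 1 is 90° − 58° = 32°, cable 2 is 90° − 75° = 15°.
Weight W = 32 × 9.8 = 313.6 N acts straight down.
Horizontal: T_1 cos 32° = T_2 cos 15°  →  T_1 = 1.139 T_2.
Vertical: T_1 sin 32° + T_2 sin 15° = 313.6.
Substituting the horizontal relation into the vertical equation gives 0.8624 T_2 = 313.6, so T_2 = 363.6 N.

T_2 ≈ 364 N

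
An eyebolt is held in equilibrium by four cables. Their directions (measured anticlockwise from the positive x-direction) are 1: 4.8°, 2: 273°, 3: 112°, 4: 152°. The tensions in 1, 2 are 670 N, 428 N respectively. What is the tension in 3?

Resolve: ΣF_x = 670 cos 4.8° + 428 cos 273° + T_3 cos 112° + T_4 cos 152° = 0.
        ΣF_y = 670 sin 4.8° + 428 sin 273° + T_3 sin 112° + T_4 sin 152° = 0.
The known terms sum to (690.1, -371.3) N, so -0.3746 T_3 − 0.8829 T_4 = -690.1 and 0.9272 T_3 + 0.4695 T_4 = 371.3.
Solving simultaneously: T_3 = 6.103 N, T_4 = 778.9 N.

T_3 ≈ 6.10 N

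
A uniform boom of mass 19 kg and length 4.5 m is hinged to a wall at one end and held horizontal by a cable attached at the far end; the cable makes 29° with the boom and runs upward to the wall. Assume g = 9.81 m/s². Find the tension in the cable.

T ≈ 192 N

Take torques about the hinge: T sin 29° · 4.5 = 19×9.81×2.25 = 419.38 N·m.
So T = 419.38 / (0.4848 × 4.5) = 192.23 N.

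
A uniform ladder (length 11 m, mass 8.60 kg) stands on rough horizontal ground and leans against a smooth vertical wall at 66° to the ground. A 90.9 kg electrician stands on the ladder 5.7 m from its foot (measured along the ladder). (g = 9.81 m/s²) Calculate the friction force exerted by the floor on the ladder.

Torques about the foot: N_wall · 11 sin 66° = 8.60×9.81×5.5 cos 66° + 90.9×9.81×5.7 cos 66° → N_wall = 224.51 N.
ΣF_x = 0: f_floor = N_wall = 224.51 N.

f ≈ 225 N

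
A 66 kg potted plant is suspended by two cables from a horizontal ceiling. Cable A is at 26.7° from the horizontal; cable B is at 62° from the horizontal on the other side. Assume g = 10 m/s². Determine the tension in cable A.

T_A ≈ 310 N

Weight W = 66 × 10 = 660 N acts straight down.
Horizontal: T_A cos 26.7° = T_B cos 62°  →  T_B = 1.903 T_A.
Vertical: T_A sin 26.7° + T_B sin 62° = 660.
Substituting the horizontal relation into the vertical equation gives 2.13 T_A = 660, so T_A = 309.9 N.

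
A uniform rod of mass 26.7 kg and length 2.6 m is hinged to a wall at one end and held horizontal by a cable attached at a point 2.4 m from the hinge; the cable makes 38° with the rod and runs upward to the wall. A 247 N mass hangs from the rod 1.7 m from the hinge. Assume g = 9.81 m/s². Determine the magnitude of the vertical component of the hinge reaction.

Take torques about the hinge: T sin 38° · 2.4 = 26.7×9.81×1.3 + 247×1.7 = 760.41 N·m.
So T = 760.41 / (0.6157 × 2.4) = 514.63 N.
ΣF_y = 0: H_y = (26.7×9.81 + 247) − T sin 38° = 508.93 − 316.84 = 192.09 N.

|H_y| ≈ 192 N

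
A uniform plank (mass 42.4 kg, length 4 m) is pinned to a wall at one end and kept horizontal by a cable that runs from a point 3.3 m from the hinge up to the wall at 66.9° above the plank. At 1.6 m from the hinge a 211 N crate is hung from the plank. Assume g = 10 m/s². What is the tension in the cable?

Take torques about the hinge: T sin 66.9° · 3.3 = 42.4×10×2 + 211×1.6 = 1185.6 N·m.
So T = 1185.6 / (0.9198 × 3.3) = 390.59 N.

T ≈ 391 N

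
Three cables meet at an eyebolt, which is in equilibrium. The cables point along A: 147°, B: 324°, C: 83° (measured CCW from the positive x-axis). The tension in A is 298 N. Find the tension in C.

T_C ≈ 17.8 N

Resolve: ΣF_x = 298 cos 147° + T_B cos 324° + T_C cos 83° = 0.
        ΣF_y = 298 sin 147° + T_B sin 324° + T_C sin 83° = 0.
The known terms sum to (-249.9, 162.3) N, so 0.8090 T_B + 0.1219 T_C = 249.9 and -0.5878 T_B + 0.9925 T_C = -162.3.
Solving simultaneously: T_B = 306.2 N, T_C = 17.83 N.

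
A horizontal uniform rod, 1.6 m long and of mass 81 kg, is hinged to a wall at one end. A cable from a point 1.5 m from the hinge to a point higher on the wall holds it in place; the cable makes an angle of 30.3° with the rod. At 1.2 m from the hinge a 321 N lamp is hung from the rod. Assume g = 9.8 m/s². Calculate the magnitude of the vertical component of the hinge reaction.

Take torques about the hinge: T sin 30.3° · 1.5 = 81×9.8×0.8 + 321×1.2 = 1020.2 N·m.
So T = 1020.2 / (0.5045 × 1.5) = 1348.1 N.
ΣF_y = 0: H_y = (81×9.8 + 321) − T sin 30.3° = 1114.8 − 680.16 = 434.64 N.

|H_y| ≈ 435 N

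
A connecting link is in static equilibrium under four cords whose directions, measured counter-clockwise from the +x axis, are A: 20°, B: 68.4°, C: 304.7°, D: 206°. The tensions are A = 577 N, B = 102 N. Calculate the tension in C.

T_C ≈ 8.56 N

Resolve: ΣF_x = 577 cos 20° + 102 cos 68.4° + T_C cos 304.7° + T_D cos 206° = 0.
        ΣF_y = 577 sin 20° + 102 sin 68.4° + T_C sin 304.7° + T_D sin 206° = 0.
The known terms sum to (579.8, 292.2) N, so 0.5693 T_C − 0.8988 T_D = -579.8 and -0.8221 T_C − 0.4384 T_D = -292.2.
Solving simultaneously: T_C = 8.564 N, T_D = 650.5 N.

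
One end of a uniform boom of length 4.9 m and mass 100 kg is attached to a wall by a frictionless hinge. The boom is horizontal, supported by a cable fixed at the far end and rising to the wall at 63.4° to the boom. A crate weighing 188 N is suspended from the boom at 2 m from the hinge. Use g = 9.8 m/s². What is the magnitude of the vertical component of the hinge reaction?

|H_y| ≈ 601 N

Take torques about the hinge: T sin 63.4° · 4.9 = 100×9.8×2.45 + 188×2 = 2777 N·m.
So T = 2777 / (0.8942 × 4.9) = 633.82 N.
ΣF_y = 0: H_y = (100×9.8 + 188) − T sin 63.4° = 1168 − 566.73 = 601.27 N.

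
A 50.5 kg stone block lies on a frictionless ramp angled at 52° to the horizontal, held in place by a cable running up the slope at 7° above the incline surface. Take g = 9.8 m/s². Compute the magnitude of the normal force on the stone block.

Take axes along and perpendicular to the incline. Weight components: W sin 52° = 390 N down-slope, W cos 52° = 304.7 N into the surface.
Along incline: T cos 7° = W sin 52° → T = 392.9 N.
Perpendicular: N = W cos 52° − T sin 7° = 256.8 N.

N ≈ 257 N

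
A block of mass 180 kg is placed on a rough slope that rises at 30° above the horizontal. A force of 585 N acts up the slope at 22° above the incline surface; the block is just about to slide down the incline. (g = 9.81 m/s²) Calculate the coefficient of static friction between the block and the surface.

On the verge of sliding down the incline, friction is at its maximum μN and acts up the slope.
Perpendicular to incline: N = W cos 30° − P sin 22° = 1529 − 219.1 = 1310 N.
Along incline: P cos 22° + μN = W sin 30° → μ = (W sin 30° − P cos 22°) / N = 0.2599.

μ ≈ 0.260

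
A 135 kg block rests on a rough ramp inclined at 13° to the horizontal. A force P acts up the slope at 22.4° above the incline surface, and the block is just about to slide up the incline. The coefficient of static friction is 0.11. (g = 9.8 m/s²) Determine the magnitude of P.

On the verge of sliding up the incline, friction equals μN and acts down the slope.
Perpendicular: N + P sin 22.4° = W cos 13° = 1289 N.
Along incline: P cos 22.4° = W sin 13° + μN  with W sin 13° = 297.6 N.
Solving the pair for P and N: P = 454.7 N, N = 1116 N (and f = μN = 122.7 N).

P ≈ 455 N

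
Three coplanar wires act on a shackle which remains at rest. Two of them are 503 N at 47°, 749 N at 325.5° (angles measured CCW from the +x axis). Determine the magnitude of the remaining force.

Sum the known components: ΣF_x = 960.3 N, ΣF_y = -56.37 N.
For equilibrium the remaining force must supply (−ΣF_x, −ΣF_y) = (-960.3, 56.37) N.
Magnitude = √((-960.3)² + (56.37)²) = 962 N; direction = atan2(56.37, -960.3) = 176.6°.

F ≈ 962 N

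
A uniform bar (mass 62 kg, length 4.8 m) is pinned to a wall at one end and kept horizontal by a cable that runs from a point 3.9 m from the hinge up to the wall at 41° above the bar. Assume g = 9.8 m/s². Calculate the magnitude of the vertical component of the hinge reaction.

Take torques about the hinge: T sin 41° · 3.9 = 62×9.8×2.4 = 1458.2 N·m.
So T = 1458.2 / (0.6561 × 3.9) = 569.93 N.
ΣF_y = 0: H_y = (62×9.8) − T sin 41° = 607.6 − 373.91 = 233.69 N.

|H_y| ≈ 234 N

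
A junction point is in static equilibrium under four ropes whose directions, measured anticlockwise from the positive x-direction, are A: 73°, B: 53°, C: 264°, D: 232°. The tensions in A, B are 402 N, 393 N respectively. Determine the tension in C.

Resolve: ΣF_x = 402 cos 73° + 393 cos 53° + T_C cos 264° + T_D cos 232° = 0.
        ΣF_y = 402 sin 73° + 393 sin 53° + T_C sin 264° + T_D sin 232° = 0.
The known terms sum to (354, 698.3) N, so -0.1045 T_C − 0.6157 T_D = -354 and -0.9945 T_C − 0.7880 T_D = -698.3.
Solving simultaneously: T_C = 284.8 N, T_D = 526.7 N.

T_C ≈ 285 N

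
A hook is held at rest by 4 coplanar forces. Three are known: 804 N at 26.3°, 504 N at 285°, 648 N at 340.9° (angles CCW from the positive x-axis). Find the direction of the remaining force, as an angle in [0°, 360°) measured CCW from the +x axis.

Sum the known components: ΣF_x = 1464 N, ΣF_y = -342.6 N.
For equilibrium the remaining force must supply (−ΣF_x, −ΣF_y) = (-1464, 342.6) N.
Magnitude = √((-1464)² + (342.6)²) = 1503 N; direction = atan2(342.6, -1464) = 166.8°.

θ ≈ 167°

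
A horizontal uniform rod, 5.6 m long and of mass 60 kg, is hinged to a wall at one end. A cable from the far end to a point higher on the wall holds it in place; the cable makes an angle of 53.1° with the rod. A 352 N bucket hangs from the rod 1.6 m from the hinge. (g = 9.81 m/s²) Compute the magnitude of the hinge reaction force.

|H| ≈ 621 N

Take torques about the hinge: T sin 53.1° · 5.6 = 60×9.81×2.8 + 352×1.6 = 2211.3 N·m.
So T = 2211.3 / (0.7997 × 5.6) = 493.78 N.
ΣF_x = 0: H_x = T cos 53.1° = 296.48 N.
ΣF_y = 0: H_y = (60×9.81 + 352) − T sin 53.1° = 940.6 − 394.87 = 545.73 N.
|H| = √(H_x² + H_y²) = √((296.48)² + (545.73)²) = 621.06 N.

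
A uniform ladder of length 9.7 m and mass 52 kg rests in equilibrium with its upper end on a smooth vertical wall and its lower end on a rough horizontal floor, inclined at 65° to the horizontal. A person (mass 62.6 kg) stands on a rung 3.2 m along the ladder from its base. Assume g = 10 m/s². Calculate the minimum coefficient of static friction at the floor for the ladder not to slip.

μ_min ≈ 0.190

ΣF_y = 0: N_floor = 52×10 + 62.6×10 = 1146 N.
Torques about the foot: N_wall · 9.7 sin 65° = 52×10×4.85 cos 65° + 62.6×10×3.2 cos 65° → N_wall = 217.54 N.
ΣF_x = 0: f_floor = N_wall = 217.54 N.
μ_min = f_floor / N_floor = 217.54 / 1146 = 0.1898.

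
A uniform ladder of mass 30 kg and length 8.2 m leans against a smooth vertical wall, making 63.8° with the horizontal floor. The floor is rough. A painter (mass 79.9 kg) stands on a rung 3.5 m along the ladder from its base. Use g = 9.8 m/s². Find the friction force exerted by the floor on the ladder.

f ≈ 237 N

Torques about the foot: N_wall · 8.2 sin 63.8° = 30×9.8×4.1 cos 63.8° + 79.9×9.8×3.5 cos 63.8° → N_wall = 236.79 N.
ΣF_x = 0: f_floor = N_wall = 236.79 N.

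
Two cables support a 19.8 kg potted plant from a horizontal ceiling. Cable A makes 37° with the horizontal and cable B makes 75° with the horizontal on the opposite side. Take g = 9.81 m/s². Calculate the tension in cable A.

T_A ≈ 54.2 N

Weight W = 19.8 × 9.81 = 194.2 N acts straight down.
Horizontal: T_A cos 37° = T_B cos 75°  →  T_B = 3.086 T_A.
Vertical: T_A sin 37° + T_B sin 75° = 194.2.
Substituting the horizontal relation into the vertical equation gives 3.582 T_A = 194.2, so T_A = 54.22 N.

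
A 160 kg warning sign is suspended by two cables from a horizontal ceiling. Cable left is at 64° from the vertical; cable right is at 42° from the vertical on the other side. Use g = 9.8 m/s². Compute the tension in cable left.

Angles from the horizontal: cable left is 90° − 64° = 26°, cable right is 90° − 42° = 48°.
Weight W = 160 × 9.8 = 1568 N acts straight down.
Horizontal: T_left cos 26° = T_right cos 48°  →  T_right = 1.343 T_left.
Vertical: T_left sin 26° + T_right sin 48° = 1568.
Substituting the horizontal relation into the vertical equation gives 1.437 T_left = 1568, so T_left = 1091 N.

T_left ≈ 1090 N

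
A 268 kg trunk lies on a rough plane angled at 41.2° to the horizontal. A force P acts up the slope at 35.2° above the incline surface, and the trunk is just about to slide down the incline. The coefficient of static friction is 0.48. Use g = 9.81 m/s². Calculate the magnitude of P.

P ≈ 1450 N

On the verge of sliding down the incline, friction equals μN and acts up the slope.
Perpendicular: N + P sin 35.2° = W cos 41.2° = 1978 N.
Along incline: P cos 35.2° + μN = W sin 41.2° with W sin 41.2° = 1732 N.
Solving the pair for P and N: P = 1447 N, N = 1144 N (and f = μN = 549.1 N).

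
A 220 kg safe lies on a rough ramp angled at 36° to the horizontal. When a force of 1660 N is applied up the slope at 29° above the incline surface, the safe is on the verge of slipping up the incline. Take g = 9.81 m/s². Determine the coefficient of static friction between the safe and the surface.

On the verge of sliding up the incline, friction is at its maximum μN and acts down the slope.
Perpendicular to incline: N = W cos 36° − P sin 29° = 1746 − 804.8 = 941.2 N.
Along incline: P cos 29° − μN = W sin 36° → μ = −(W sin 36° − P cos 29°) / N = 0.1948.

μ ≈ 0.195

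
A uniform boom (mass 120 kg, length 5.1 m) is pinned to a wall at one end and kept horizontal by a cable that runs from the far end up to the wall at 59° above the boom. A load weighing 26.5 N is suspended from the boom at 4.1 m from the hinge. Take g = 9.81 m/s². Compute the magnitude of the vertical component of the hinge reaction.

|H_y| ≈ 594 N

Take torques about the hinge: T sin 59° · 5.1 = 120×9.81×2.55 + 26.5×4.1 = 3110.5 N·m.
So T = 3110.5 / (0.8572 × 5.1) = 711.53 N.
ΣF_y = 0: H_y = (120×9.81 + 26.5) − T sin 59° = 1203.7 − 609.9 = 593.8 N.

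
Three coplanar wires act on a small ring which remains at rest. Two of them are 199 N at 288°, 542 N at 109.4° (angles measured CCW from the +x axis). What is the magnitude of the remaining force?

Sum the known components: ΣF_x = -118.5 N, ΣF_y = 322 N.
For equilibrium the remaining force must supply (−ΣF_x, −ΣF_y) = (118.5, -322) N.
Magnitude = √((118.5)² + (-322)²) = 343.1 N; direction = atan2(-322, 118.5) = 290.2°.

F ≈ 343 N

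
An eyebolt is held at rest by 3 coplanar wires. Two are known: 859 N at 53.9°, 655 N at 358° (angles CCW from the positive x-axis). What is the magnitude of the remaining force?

F ≈ 1340 N

Sum the known components: ΣF_x = 1161 N, ΣF_y = 671.2 N.
For equilibrium the remaining force must supply (−ΣF_x, −ΣF_y) = (-1161, -671.2) N.
Magnitude = √((-1161)² + (-671.2)²) = 1341 N; direction = atan2(-671.2, -1161) = 210.0°.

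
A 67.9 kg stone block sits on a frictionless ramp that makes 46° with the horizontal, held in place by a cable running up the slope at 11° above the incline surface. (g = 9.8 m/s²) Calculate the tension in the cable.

T ≈ 488 N

Take axes along and perpendicular to the incline. Weight components: W sin 46° = 478.7 N down-slope, W cos 46° = 462.2 N into the surface.
Along incline: T cos 11° = W sin 46° → T = 487.6 N.
Perpendicular: N = W cos 46° − T sin 11° = 369.2 N.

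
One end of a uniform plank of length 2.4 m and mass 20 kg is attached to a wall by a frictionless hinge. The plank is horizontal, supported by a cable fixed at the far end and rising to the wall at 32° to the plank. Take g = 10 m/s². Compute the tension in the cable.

Take torques about the hinge: T sin 32° · 2.4 = 20×10×1.2 = 240 N·m.
So T = 240 / (0.5299 × 2.4) = 188.71 N.

T ≈ 189 N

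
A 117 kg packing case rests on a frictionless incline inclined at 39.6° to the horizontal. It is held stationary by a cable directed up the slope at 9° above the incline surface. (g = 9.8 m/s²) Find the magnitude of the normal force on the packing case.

N ≈ 768 N

Take axes along and perpendicular to the incline. Weight components: W sin 39.6° = 730.9 N down-slope, W cos 39.6° = 883.5 N into the surface.
Along incline: T cos 9° = W sin 39.6° → T = 740 N.
Perpendicular: N = W cos 39.6° − T sin 9° = 767.7 N.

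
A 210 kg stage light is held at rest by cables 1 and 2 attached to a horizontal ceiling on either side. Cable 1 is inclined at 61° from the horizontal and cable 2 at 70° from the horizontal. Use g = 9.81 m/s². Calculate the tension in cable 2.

T_2 ≈ 1320 N

Weight W = 210 × 9.81 = 2060 N acts straight down.
Horizontal: T_1 cos 61° = T_2 cos 70°  →  T_1 = 0.7055 T_2.
Vertical: T_1 sin 61° + T_2 sin 70° = 2060.
Substituting the horizontal relation into the vertical equation gives 1.557 T_2 = 2060, so T_2 = 1323 N.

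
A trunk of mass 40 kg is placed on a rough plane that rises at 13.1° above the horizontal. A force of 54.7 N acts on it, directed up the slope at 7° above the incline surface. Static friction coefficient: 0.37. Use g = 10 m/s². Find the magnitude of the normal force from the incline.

Axes along / perpendicular to the incline. W sin 13.1° = 90.66 N down-slope; W cos 13.1° = 389.6 N into the surface.
Perpendicular: N = W cos 13.1° − P sin 7° = 389.6 − 6.666 = 382.9 N.
Along incline: P cos 7° + f = W sin 13.1° (friction acts up-slope) → f = 90.66 − 54.29 = 36.37 N.
|f| = 36.37 N ≤ μN = 141.7 N, so the trunk is indeed static.

N ≈ 383 N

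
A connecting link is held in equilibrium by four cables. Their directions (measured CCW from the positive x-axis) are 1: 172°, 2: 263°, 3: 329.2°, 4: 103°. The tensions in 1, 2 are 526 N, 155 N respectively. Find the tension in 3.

Resolve: ΣF_x = 526 cos 172° + 155 cos 263° + T_3 cos 329.2° + T_4 cos 103° = 0.
        ΣF_y = 526 sin 172° + 155 sin 263° + T_3 sin 329.2° + T_4 sin 103° = 0.
The known terms sum to (-539.8, -80.64) N, so 0.8590 T_3 − 0.2250 T_4 = 539.8 and -0.5120 T_3 + 0.9744 T_4 = 80.64.
Solving simultaneously: T_3 = 753.8 N, T_4 = 478.9 N.

T_3 ≈ 754 N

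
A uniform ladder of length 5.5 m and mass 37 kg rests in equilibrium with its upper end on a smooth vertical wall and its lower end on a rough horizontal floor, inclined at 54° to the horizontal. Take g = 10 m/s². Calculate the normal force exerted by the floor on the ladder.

ΣF_y = 0: N_floor = 37×10 = 370 N.

N_floor ≈ 370 N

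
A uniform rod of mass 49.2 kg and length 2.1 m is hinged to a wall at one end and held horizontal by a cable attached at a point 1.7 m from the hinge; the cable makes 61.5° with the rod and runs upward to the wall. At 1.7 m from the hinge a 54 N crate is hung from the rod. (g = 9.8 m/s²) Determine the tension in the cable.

Take torques about the hinge: T sin 61.5° · 1.7 = 49.2×9.8×1.05 + 54×1.7 = 598.07 N·m.
So T = 598.07 / (0.8788 × 1.7) = 400.32 N.

T ≈ 400 N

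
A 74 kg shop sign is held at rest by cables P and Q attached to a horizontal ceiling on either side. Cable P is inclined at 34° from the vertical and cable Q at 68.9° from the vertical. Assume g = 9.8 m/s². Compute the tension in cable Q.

Angles from the horizontal: cable P is 90° − 34° = 56°, cable Q is 90° − 68.9° = 21.1°.
Weight W = 74 × 9.8 = 725.2 N acts straight down.
Horizontal: T_P cos 56° = T_Q cos 21.1°  →  T_P = 1.668 T_Q.
Vertical: T_P sin 56° + T_Q sin 21.1° = 725.2.
Substituting the horizontal relation into the vertical equation gives 1.743 T_Q = 725.2, so T_Q = 416 N.

T_Q ≈ 416 N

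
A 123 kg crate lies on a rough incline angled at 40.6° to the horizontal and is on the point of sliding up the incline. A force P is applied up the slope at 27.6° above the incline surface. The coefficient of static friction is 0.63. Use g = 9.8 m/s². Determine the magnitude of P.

On the verge of sliding up the incline, friction equals μN and acts down the slope.
Perpendicular: N + P sin 27.6° = W cos 40.6° = 915.2 N.
Along incline: P cos 27.6° = W sin 40.6° + μN  with W sin 40.6° = 784.4 N.
Solving the pair for P and N: P = 1155 N, N = 380 N (and f = μN = 239.4 N).

P ≈ 1160 N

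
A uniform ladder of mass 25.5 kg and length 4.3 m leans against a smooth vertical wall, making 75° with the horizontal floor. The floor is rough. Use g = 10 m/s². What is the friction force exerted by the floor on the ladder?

f ≈ 34.2 N

Torques about the foot: N_wall · 4.3 sin 75° = 25.5×10×2.15 cos 75° → N_wall = 34.164 N.
ΣF_x = 0: f_floor = N_wall = 34.164 N.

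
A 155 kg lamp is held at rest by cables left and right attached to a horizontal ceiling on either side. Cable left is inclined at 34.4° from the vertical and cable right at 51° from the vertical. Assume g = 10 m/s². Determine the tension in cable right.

T_right ≈ 879 N

Angles from the horizontal: cable left is 90° − 34.4° = 55.6°, cable right is 90° − 51° = 39°.
Weight W = 155 × 10 = 1550 N acts straight down.
Horizontal: T_left cos 55.6° = T_right cos 39°  →  T_left = 1.376 T_right.
Vertical: T_left sin 55.6° + T_right sin 39° = 1550.
Substituting the horizontal relation into the vertical equation gives 1.764 T_right = 1550, so T_right = 878.5 N.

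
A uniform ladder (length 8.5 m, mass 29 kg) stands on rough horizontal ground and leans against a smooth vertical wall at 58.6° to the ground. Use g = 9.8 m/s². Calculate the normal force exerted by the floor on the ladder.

ΣF_y = 0: N_floor = 29×9.8 = 284.2 N.

N_floor ≈ 284 N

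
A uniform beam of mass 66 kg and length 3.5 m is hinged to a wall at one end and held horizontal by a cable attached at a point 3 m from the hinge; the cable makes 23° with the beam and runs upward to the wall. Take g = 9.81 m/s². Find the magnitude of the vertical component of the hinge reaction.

Take torques about the hinge: T sin 23° · 3 = 66×9.81×1.75 = 1133.1 N·m.
So T = 1133.1 / (0.3907 × 3) = 966.61 N.
ΣF_y = 0: H_y = (66×9.81) − T sin 23° = 647.46 − 377.69 = 269.78 N.

|H_y| ≈ 270 N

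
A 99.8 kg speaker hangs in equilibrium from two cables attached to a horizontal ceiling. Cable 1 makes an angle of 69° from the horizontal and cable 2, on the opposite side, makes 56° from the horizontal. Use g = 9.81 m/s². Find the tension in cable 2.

T_2 ≈ 428 N

Weight W = 99.8 × 9.81 = 979 N acts straight down.
Horizontal: T_1 cos 69° = T_2 cos 56°  →  T_1 = 1.56 T_2.
Vertical: T_1 sin 69° + T_2 sin 56° = 979.
Substituting the horizontal relation into the vertical equation gives 2.286 T_2 = 979, so T_2 = 428.3 N.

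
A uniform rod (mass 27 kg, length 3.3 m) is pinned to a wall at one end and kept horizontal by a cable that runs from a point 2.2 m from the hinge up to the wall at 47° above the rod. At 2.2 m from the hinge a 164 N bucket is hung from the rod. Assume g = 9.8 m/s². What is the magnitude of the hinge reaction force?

Take torques about the hinge: T sin 47° · 2.2 = 27×9.8×1.65 + 164×2.2 = 797.39 N·m.
So T = 797.39 / (0.7314 × 2.2) = 495.59 N.
ΣF_x = 0: H_x = T cos 47° = 337.99 N.
ΣF_y = 0: H_y = (27×9.8 + 164) − T sin 47° = 428.6 − 362.45 = 66.15 N.
|H| = √(H_x² + H_y²) = √((337.99)² + (66.15)²) = 344.4 N.

|H| ≈ 344 N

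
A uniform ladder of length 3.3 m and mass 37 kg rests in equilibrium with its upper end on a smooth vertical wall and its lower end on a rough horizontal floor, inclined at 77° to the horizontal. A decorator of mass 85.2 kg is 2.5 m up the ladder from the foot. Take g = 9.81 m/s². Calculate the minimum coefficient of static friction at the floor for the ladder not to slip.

μ_min ≈ 0.157

ΣF_y = 0: N_floor = 37×9.81 + 85.2×9.81 = 1198.8 N.
Torques about the foot: N_wall · 3.3 sin 77° = 37×9.81×1.65 cos 77° + 85.2×9.81×2.5 cos 77° → N_wall = 188.08 N.
ΣF_x = 0: f_floor = N_wall = 188.08 N.
μ_min = f_floor / N_floor = 188.08 / 1198.8 = 0.1569.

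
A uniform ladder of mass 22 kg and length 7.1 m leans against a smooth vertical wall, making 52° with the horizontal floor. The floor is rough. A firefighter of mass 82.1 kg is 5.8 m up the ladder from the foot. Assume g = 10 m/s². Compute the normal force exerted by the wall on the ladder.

Torques about the foot: N_wall · 7.1 sin 52° = 22×10×3.55 cos 52° + 82.1×10×5.8 cos 52° → N_wall = 609.93 N.

N_wall ≈ 610 N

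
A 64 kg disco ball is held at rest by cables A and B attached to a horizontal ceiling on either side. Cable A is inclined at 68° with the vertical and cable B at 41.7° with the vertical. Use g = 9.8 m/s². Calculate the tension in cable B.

T_B ≈ 618 N

Angles from the horizontal: cable A is 90° − 68° = 22°, cable B is 90° − 41.7° = 48.3°.
Weight W = 64 × 9.8 = 627.2 N acts straight down.
Horizontal: T_A cos 22° = T_B cos 48.3°  →  T_A = 0.7175 T_B.
Vertical: T_A sin 22° + T_B sin 48.3° = 627.2.
Substituting the horizontal relation into the vertical equation gives 1.015 T_B = 627.2, so T_B = 617.7 N.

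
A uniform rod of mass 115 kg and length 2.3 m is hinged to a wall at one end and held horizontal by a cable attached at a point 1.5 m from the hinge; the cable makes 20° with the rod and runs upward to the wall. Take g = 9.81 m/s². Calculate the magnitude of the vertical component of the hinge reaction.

|H_y| ≈ 263 N

Take torques about the hinge: T sin 20° · 1.5 = 115×9.81×1.15 = 1297.4 N·m.
So T = 1297.4 / (0.3420 × 1.5) = 2528.8 N.
ΣF_y = 0: H_y = (115×9.81) − T sin 20° = 1128.2 − 864.91 = 263.24 N.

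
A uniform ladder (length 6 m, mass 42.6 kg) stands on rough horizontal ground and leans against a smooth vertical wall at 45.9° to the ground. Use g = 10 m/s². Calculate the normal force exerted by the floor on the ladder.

ΣF_y = 0: N_floor = 42.6×10 = 426 N.

N_floor ≈ 426 N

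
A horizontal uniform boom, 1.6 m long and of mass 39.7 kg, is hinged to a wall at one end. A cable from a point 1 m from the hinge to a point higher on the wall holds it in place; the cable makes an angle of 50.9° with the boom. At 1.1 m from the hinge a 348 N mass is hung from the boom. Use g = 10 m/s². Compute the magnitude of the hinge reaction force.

|H| ≈ 571 N

Take torques about the hinge: T sin 50.9° · 1 = 39.7×10×0.8 + 348×1.1 = 700.4 N·m.
So T = 700.4 / (0.7760 × 1) = 902.52 N.
ΣF_x = 0: H_x = T cos 50.9° = 569.2 N.
ΣF_y = 0: H_y = (39.7×10 + 348) − T sin 50.9° = 745 − 700.4 = 44.6 N.
|H| = √(H_x² + H_y²) = √((569.2)² + (44.6)²) = 570.94 N.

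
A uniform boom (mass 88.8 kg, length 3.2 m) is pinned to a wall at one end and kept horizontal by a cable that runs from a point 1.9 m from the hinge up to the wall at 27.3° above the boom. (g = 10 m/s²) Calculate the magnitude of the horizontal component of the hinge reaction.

Take torques about the hinge: T sin 27.3° · 1.9 = 88.8×10×1.6 = 1420.8 N·m.
So T = 1420.8 / (0.4586 × 1.9) = 1630.4 N.
ΣF_x = 0: H_x = T cos 27.3° = 1448.8 N.

H_x ≈ 1450 N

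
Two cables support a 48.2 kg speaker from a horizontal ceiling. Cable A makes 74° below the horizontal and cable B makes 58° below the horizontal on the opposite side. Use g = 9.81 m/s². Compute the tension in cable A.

T_A ≈ 337 N

Weight W = 48.2 × 9.81 = 472.8 N acts straight down.
Horizontal: T_A cos 74° = T_B cos 58°  →  T_B = 0.5201 T_A.
Vertical: T_A sin 74° + T_B sin 58° = 472.8.
Substituting the horizontal relation into the vertical equation gives 1.402 T_A = 472.8, so T_A = 337.2 N.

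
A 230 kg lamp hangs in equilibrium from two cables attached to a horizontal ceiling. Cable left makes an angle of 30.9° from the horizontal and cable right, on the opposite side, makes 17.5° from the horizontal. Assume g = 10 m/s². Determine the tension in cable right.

Weight W = 230 × 10 = 2300 N acts straight down.
Horizontal: T_left cos 30.9° = T_right cos 17.5°  →  T_left = 1.111 T_right.
Vertical: T_left sin 30.9° + T_right sin 17.5° = 2300.
Substituting the horizontal relation into the vertical equation gives 0.8715 T_right = 2300, so T_right = 2639 N.

T_right ≈ 2640 N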